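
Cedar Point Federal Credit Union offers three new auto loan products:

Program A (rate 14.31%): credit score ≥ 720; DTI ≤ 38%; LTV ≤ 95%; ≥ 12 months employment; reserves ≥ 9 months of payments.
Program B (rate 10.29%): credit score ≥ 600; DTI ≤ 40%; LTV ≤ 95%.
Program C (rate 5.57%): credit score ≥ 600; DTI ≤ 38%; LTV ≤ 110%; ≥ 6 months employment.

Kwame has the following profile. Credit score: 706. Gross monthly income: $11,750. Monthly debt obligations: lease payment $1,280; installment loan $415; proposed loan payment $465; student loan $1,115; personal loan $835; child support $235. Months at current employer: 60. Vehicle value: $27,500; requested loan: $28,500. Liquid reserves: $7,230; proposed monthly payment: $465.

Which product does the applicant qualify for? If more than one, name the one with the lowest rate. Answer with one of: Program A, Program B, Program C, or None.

Total debts = (1,280 + 415 + 465 + 1,115 + 835 + 235) = 4,345; DTI = 4,345/11,750 = 37%.
LTV = 28,500/27,500 = 103.6%.
Reserves = 7,230/465 = 15.5 months.
Program A: score 706 < 720; DTI 37% ≤ 38%; LTV 103.6% > 95%; employment 60 ≥ 12 mo; reserves 15.5 ≥ 9 mo → does not qualify.
Program B: score 706 ≥ 600; DTI 37% ≤ 40%; LTV 103.6% > 95% → does not qualify.
Program C: score 706 ≥ 600; DTI 37% ≤ 38%; LTV 103.6% ≤ 110%; employment 60 ≥ 6 mo → qualifies.

Program C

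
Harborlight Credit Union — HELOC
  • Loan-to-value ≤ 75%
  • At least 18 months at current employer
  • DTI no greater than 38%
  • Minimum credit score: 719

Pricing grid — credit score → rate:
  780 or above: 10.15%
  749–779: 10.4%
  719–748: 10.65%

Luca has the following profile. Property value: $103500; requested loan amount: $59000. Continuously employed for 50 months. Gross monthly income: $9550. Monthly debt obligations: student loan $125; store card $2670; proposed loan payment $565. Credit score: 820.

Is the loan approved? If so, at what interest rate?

Approved at 10.15%

Credit score 820 ≥ 719 (meets minimum)
Total monthly debts = (125 + 2,670 + 565) = 3,360. DTI: 3,360 ÷ 9,550 = 35.2%, within the 38% cap
Employment 50 ≥ 18 months
LTV: 59,000 ÷ 103,500 = 57%, within 75% cap
All requirements met. Score 820 falls in the 780 or above tier → 10.15%.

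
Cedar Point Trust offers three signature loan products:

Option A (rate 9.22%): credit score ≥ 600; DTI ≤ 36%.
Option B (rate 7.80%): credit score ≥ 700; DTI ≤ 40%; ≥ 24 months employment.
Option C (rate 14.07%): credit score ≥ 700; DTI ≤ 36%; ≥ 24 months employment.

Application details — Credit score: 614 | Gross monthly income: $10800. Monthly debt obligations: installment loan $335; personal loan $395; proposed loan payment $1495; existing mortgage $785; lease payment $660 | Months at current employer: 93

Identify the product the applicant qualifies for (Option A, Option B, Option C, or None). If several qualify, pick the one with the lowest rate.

Option A

Total debts = (335 + 395 + 1,495 + 785 + 660) = 3,670; DTI = 3,670/10,800 = 34%.
Option A: score 614 ≥ 600; DTI 34% ≤ 36% → qualifies.
Option B: score 614 < 700; DTI 34% ≤ 40%; employment 93 ≥ 24 mo → does not qualify.
Option C: score 614 < 700; DTI 34% ≤ 36%; employment 93 ≥ 24 mo → does not qualify.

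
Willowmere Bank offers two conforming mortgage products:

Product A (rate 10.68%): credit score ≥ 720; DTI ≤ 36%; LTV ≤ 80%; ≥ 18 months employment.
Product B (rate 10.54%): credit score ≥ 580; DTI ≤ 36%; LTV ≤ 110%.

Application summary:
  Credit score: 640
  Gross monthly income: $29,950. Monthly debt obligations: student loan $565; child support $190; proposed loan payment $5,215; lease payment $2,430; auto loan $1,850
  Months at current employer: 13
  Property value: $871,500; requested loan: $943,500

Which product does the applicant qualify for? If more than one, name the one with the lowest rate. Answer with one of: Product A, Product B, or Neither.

Product B

Total debts = (565 + 190 + 5,215 + 2,430 + 1,850) = 10,250; DTI = 10,250/29,950 = 34.2%.
LTV = 943,500/871,500 = 108.3%.
Product A: score 640 < 720; DTI 34.2% ≤ 36%; LTV 108.3% > 80%; employment 13 < 18 mo → does not qualify.
Product B: score 640 ≥ 580; DTI 34.2% ≤ 36%; LTV 108.3% ≤ 110% → qualifies.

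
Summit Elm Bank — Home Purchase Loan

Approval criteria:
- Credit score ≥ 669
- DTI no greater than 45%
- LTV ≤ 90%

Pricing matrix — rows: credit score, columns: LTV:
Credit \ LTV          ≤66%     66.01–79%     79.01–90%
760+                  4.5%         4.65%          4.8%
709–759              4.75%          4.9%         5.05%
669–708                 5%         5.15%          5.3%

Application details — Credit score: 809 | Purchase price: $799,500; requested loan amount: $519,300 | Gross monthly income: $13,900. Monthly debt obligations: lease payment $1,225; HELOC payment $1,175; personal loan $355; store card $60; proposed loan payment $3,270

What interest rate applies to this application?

Credit score 809 ≥ 669; Total monthly debts = (1,225 + 1,175 + 355 + 60 + 3,270) = 6,085. DTI: 6,085 ÷ 13,900 = 43.8%, within the 45% cap
LTV = 519,300/799,500 = 65% ≤ 90%
Credit 809 → row 760+; LTV 65% → column ≤66%. Grid cell → 4.5%.

4.5%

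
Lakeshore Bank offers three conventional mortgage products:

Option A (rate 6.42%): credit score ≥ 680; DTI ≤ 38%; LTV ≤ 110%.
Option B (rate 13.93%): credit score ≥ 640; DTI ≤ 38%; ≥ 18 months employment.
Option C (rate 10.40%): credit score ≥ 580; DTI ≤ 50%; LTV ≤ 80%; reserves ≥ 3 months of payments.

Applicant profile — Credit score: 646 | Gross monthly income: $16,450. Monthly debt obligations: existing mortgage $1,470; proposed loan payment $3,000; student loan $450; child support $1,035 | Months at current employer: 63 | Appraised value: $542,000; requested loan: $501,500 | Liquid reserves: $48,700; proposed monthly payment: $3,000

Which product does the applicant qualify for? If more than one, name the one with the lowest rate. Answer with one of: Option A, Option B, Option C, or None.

Option B

Total debts = (1,470 + 3,000 + 450 + 1,035) = 5,955; DTI = 5,955/16,450 = 36.2%.
LTV = 501,500/542,000 = 92.5%.
Reserves = 48,700/3,000 = 16.2 months.
Option A: score 646 < 680; DTI 36.2% ≤ 38%; LTV 92.5% ≤ 110% → does not qualify.
Option B: score 646 ≥ 640; DTI 36.2% ≤ 38%; employment 63 ≥ 18 mo → qualifies.
Option C: score 646 ≥ 580; DTI 36.2% ≤ 50%; LTV 92.5% > 80%; reserves 16.2 ≥ 3 mo → does not qualify.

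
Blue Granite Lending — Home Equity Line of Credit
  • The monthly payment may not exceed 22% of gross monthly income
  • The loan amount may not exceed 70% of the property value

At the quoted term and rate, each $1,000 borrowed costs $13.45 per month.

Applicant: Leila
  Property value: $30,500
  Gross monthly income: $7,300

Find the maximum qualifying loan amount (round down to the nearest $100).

Payment cap: 22% × $7,300 = $1,606/month.
At $13.45 per $1,000, that supports 1,606/13.45 × 1,000 ≈ $119,405 → $119,400.
LTV cap: 70% × $30,500 = $21,350 → $21,300.
Binding constraint: loan-to-value.

$21,300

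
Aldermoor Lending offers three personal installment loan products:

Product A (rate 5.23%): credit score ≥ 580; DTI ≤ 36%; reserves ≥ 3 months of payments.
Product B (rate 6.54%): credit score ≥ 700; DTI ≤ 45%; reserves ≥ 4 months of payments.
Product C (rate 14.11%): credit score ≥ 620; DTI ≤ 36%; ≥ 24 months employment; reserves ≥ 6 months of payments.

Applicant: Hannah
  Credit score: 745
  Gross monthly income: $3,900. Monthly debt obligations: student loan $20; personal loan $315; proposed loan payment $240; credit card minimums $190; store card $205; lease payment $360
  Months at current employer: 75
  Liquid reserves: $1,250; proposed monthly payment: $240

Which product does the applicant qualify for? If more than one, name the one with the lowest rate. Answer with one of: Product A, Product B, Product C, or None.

Product A

Total debts = (20 + 315 + 240 + 190 + 205 + 360) = 1,330; DTI = 1,330/3,900 = 34.1%.
Reserves = 1,250/240 = 5.2 months.
Product A: score 745 ≥ 580; DTI 34.1% ≤ 36%; reserves 5.2 ≥ 3 mo → qualifies.
Product B: score 745 ≥ 700; DTI 34.1% ≤ 45%; reserves 5.2 ≥ 4 mo → qualifies.
Product C: score 745 ≥ 620; DTI 34.1% ≤ 36%; employment 75 ≥ 24 mo; reserves 5.2 < 6 mo → does not qualify.
Qualifying: Product A, Product B. Lowest rate is 5.23% → Product A.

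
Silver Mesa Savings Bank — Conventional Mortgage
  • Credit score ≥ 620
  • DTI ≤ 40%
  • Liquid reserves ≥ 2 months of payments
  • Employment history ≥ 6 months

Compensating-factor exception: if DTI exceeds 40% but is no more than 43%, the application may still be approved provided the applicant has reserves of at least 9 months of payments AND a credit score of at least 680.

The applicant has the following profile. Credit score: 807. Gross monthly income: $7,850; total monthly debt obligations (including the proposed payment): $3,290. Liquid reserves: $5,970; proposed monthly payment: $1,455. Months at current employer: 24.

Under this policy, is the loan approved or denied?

Denied

Credit score 807 ≥ 620 (meets base)
DTI: 3,290 ÷ 7,850 = 41.9%, over the 40% base limit.
Liquid reserves cover 5,970/1,455 = 4.1 months — ≥ 2 required
Employment 24 ≥ 6 months
41.9% falls in the override range (40%–43%), so the compensating-factor test applies.
Reserves 4.1 < 9 months; credit score 807 ≥ 680.
Override conditions not both satisfied; exception does not apply.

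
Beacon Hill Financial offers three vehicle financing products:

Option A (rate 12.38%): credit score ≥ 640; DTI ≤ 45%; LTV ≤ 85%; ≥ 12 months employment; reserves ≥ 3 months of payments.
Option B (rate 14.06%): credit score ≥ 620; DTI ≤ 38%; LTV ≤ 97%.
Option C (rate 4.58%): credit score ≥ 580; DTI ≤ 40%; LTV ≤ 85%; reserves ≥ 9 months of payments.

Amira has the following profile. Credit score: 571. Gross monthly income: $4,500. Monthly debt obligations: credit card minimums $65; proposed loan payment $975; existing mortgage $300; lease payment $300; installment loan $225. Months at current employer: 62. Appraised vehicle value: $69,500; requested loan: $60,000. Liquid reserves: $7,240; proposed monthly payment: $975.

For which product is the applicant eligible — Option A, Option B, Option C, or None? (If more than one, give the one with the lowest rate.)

None

Total debts = (65 + 975 + 300 + 300 + 225) = 1,865; DTI = 1,865/4,500 = 41.4%.
LTV = 60,000/69,500 = 86.3%.
Reserves = 7,240/975 = 7.4 months.
Option A: score 571 < 640; DTI 41.4% ≤ 45%; LTV 86.3% > 85%; employment 62 ≥ 12 mo; reserves 7.4 ≥ 3 mo → does not qualify.
Option B: score 571 < 620; DTI 41.4% > 38%; LTV 86.3% ≤ 97% → does not qualify.
Option C: score 571 < 580; DTI 41.4% > 40%; LTV 86.3% > 85%; reserves 7.4 < 9 mo → does not qualify.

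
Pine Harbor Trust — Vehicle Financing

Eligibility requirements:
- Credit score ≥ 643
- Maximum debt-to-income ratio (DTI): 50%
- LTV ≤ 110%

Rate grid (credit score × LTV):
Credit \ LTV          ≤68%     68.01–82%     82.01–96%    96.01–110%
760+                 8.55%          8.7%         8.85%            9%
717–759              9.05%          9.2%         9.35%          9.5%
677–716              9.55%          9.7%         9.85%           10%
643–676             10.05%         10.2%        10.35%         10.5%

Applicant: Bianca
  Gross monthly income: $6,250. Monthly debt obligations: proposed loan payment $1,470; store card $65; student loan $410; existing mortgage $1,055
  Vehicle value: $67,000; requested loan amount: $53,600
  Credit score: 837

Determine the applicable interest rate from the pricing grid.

Credit score 837 ≥ 643; Total monthly debts = (1,470 + 65 + 410 + 1,055) = 3,000. DTI = 3,000/6,250 = 48% ≤ 50%
LTV = 53,600/67,000 = 80% ≤ 110%
Credit 837 → row 760+; LTV 80% → column 68.01–82%. Grid cell → 8.7%.

8.7%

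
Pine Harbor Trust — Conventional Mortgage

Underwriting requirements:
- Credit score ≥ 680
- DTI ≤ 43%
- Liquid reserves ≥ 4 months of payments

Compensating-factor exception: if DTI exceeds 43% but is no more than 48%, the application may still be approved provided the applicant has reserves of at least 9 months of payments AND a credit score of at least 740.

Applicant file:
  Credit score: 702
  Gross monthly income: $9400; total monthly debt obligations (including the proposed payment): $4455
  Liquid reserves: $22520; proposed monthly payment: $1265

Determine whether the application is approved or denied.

Credit score 702 ≥ 680 (meets base)
DTI: 4,455 ÷ 9,400 = 47.4%, over the 43% base limit.
Reserves = 22,520/1,265 = 17.8 months ≥ 4
47.4% falls in the override range (43%–48%), so the compensating-factor test applies.
Reserves 17.8 ≥ 9 months; credit score 702 < 740.
Override conditions not both satisfied; exception does not apply.

Denied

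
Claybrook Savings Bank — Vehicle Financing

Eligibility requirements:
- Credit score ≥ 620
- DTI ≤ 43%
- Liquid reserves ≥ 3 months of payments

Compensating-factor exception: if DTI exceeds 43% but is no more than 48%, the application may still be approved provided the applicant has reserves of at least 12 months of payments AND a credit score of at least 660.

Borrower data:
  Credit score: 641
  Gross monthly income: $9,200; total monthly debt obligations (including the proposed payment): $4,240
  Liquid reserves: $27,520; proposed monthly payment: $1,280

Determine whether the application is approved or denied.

Denied

Credit score 641 ≥ 620 (meets base)
DTI = 4,240/9,200 = 46.1% > 43% — standard DTI limit exceeded.
Reserves: 27,520 ÷ 1,280 = 21.5 months (meets 3-month minimum)
DTI 46.1% is within the 43%–48% exception band; checking compensating factors.
Reserves 21.5 ≥ 12 months; credit score 641 < 660.
Override conditions not both satisfied; exception does not apply.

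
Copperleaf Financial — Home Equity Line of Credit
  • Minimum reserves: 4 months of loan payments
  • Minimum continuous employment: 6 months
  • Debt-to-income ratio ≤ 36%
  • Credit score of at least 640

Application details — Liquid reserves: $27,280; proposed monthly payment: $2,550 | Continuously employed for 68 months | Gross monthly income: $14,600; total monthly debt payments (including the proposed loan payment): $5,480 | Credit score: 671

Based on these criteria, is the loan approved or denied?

Denied

Reserves = 27,280/2,550 = 10.7 months ≥ 4
Employment 68 ≥ 6 months
DTI: 5,480 ÷ 14,600 = 37.5%, exceeds the 36% cap
Credit score 671 ≥ 640 (meets)
Fails on DTI.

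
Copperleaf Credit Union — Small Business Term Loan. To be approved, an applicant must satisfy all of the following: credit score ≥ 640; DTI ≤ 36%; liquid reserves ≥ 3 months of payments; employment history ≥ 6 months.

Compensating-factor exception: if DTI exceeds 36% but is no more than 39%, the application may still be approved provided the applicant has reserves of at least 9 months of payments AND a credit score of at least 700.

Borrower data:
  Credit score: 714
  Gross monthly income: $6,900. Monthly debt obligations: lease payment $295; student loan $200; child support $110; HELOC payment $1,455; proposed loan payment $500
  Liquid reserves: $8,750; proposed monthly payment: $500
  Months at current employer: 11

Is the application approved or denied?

Approved

Credit score 714 ≥ 640 (meets base)
Total debts = (295 + 200 + 110 + 1,455 + 500) = 2,560. DTI = 2,560/6,900 = 37.1% > 36% — standard DTI limit exceeded.
Liquid reserves cover 8,750/500 = 17.5 months — ≥ 3 required
Employment 11 ≥ 6 months
DTI 37.1% is within the 36%–39% exception band; checking compensating factors.
Reserves 17.5 ≥ 9 months; credit score 714 ≥ 700.
Both compensating conditions met → exception applies.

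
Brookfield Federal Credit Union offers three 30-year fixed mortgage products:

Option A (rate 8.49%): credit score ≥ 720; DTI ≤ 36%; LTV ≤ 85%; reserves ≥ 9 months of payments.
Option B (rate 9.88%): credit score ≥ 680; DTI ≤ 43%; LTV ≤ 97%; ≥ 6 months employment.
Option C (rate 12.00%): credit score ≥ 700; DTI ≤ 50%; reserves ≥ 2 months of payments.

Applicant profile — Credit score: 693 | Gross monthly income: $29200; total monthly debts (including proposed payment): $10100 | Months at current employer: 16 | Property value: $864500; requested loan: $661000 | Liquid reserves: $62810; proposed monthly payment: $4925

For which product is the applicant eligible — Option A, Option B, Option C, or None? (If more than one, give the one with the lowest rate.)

Option B

DTI = 10,100/29,200 = 34.6%.
LTV = 661,000/864,500 = 76.5%.
Reserves = 62,810/4,925 = 12.8 months.
Option A: score 693 < 720; DTI 34.6% ≤ 36%; LTV 76.5% ≤ 85%; reserves 12.8 ≥ 9 mo → does not qualify.
Option B: score 693 ≥ 680; DTI 34.6% ≤ 43%; LTV 76.5% ≤ 97%; employment 16 ≥ 6 mo → qualifies.
Option C: score 693 < 700; DTI 34.6% ≤ 50%; reserves 12.8 ≥ 2 mo → does not qualify.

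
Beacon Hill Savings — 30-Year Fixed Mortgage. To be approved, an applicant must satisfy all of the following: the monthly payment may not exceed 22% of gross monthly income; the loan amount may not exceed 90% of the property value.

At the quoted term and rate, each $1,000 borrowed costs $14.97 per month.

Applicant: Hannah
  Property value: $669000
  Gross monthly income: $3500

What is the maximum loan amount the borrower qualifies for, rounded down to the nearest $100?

Payment cap: 22% × $3,500 = $770/month.
At $14.97 per $1,000, that supports 770/14.97 × 1,000 ≈ $51,436 → $51,400.
LTV cap: 90% × $669,000 = $602,100 → $602,100.
Binding constraint: payment-to-income.

$51,400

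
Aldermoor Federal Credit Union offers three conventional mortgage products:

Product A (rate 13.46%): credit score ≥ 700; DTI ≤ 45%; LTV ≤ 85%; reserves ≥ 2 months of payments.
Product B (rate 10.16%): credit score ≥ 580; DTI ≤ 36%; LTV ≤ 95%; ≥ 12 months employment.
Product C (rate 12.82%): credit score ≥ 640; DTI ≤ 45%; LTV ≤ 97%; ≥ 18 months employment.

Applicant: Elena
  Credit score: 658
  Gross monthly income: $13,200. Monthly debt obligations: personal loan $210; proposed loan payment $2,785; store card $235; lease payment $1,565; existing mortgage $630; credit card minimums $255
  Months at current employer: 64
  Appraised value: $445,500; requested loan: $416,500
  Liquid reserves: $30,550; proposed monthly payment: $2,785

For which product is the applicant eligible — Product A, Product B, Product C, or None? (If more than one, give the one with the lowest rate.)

Total debts = (210 + 2,785 + 235 + 1,565 + 630 + 255) = 5,680; DTI = 5,680/13,200 = 43%.
LTV = 416,500/445,500 = 93.5%.
Reserves = 30,550/2,785 = 11.0 months.
Product A: score 658 < 700; DTI 43% ≤ 45%; LTV 93.5% > 85%; reserves 11.0 ≥ 2 mo → does not qualify.
Product B: score 658 ≥ 580; DTI 43% > 36%; LTV 93.5% ≤ 95%; employment 64 ≥ 12 mo → does not qualify.
Product C: score 658 ≥ 640; DTI 43% ≤ 45%; LTV 93.5% ≤ 97%; employment 64 ≥ 18 mo → qualifies.

Product C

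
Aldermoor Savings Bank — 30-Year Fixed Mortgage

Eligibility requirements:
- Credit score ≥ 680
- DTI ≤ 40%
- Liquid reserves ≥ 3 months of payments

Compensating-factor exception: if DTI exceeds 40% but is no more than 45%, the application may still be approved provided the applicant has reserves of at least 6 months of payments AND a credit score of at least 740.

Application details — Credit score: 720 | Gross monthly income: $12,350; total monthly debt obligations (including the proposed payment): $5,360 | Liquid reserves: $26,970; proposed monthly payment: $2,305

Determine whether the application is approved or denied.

Credit score 720 ≥ 680 (meets base)
DTI = 5,360/12,350 = 43.4% > 40% — standard DTI limit exceeded.
Reserves = 26,970/2,305 = 11.7 months ≥ 3
DTI 43.4% is within the 40%–45% exception band; checking compensating factors.
Override check — reserves: 11.7 mo (ok); score: 720 (below 740).
Compensating-factor requirement not fully met.

Denied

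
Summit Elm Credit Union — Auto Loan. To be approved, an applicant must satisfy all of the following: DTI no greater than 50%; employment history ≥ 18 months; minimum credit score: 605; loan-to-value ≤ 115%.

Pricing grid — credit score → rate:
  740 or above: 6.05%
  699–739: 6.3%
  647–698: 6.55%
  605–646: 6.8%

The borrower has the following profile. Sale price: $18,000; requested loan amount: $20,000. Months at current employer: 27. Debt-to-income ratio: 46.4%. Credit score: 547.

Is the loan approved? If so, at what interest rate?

Credit score 547 < 605 (below minimum)
LTV = 20,000/18,000 = 111.1% ≤ 115%
Employment 27 ≥ 18 months
DTI 46.4% ≤ 50%
Not all requirements met → denied.

Denied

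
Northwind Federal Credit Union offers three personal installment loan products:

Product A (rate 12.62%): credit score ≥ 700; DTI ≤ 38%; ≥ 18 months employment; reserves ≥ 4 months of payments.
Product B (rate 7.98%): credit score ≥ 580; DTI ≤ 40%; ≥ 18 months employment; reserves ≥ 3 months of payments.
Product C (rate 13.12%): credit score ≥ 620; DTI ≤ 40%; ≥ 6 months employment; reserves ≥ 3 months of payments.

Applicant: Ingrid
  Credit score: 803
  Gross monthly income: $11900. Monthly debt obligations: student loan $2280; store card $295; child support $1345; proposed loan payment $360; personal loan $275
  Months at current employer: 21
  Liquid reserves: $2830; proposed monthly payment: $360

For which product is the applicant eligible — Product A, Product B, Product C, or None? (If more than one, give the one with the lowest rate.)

Total debts = (2,280 + 295 + 1,345 + 360 + 275) = 4,555; DTI = 4,555/11,900 = 38.3%.
Reserves = 2,830/360 = 7.9 months.
Product A: score 803 ≥ 700; DTI 38.3% > 38%; employment 21 ≥ 18 mo; reserves 7.9 ≥ 4 mo → does not qualify.
Product B: score 803 ≥ 580; DTI 38.3% ≤ 40%; employment 21 ≥ 18 mo; reserves 7.9 ≥ 3 mo → qualifies.
Product C: score 803 ≥ 620; DTI 38.3% ≤ 40%; employment 21 ≥ 6 mo; reserves 7.9 ≥ 3 mo → qualifies.
Qualifying: Product B, Product C. Lowest rate is 7.98% → Product B.

Product B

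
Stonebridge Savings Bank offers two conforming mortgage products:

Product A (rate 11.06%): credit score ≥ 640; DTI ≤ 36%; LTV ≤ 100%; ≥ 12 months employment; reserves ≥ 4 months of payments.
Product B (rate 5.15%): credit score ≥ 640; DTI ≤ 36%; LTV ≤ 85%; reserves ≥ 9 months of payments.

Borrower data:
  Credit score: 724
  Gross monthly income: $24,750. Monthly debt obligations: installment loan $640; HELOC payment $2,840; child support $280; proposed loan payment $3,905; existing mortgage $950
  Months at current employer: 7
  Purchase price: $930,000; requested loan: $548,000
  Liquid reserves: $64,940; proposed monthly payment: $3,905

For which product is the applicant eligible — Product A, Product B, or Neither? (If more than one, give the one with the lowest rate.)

Product B

Total debts = (640 + 2,840 + 280 + 3,905 + 950) = 8,615; DTI = 8,615/24,750 = 34.8%.
LTV = 548,000/930,000 = 58.9%.
Reserves = 64,940/3,905 = 16.6 months.
Product A: score 724 ≥ 640; DTI 34.8% ≤ 36%; LTV 58.9% ≤ 100%; employment 7 < 12 mo; reserves 16.6 ≥ 4 mo → does not qualify.
Product B: score 724 ≥ 640; DTI 34.8% ≤ 36%; LTV 58.9% ≤ 85%; reserves 16.6 ≥ 9 mo → qualifies.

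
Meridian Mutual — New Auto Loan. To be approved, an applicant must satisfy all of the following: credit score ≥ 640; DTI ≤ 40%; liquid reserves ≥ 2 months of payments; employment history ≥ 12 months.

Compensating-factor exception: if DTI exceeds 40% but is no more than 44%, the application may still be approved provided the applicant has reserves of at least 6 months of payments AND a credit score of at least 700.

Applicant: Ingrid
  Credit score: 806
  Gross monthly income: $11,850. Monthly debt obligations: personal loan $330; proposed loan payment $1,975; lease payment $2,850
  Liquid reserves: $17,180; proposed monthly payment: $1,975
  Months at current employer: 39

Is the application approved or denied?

Credit score 806 ≥ 640 (meets base)
Total debts = (330 + 1,975 + 2,850) = 5,155. DTI = 5,155/11,850 = 43.5% > 40% — standard DTI limit exceeded.
Reserves: 17,180 ÷ 1,975 = 8.7 months (meets 2-month minimum)
Employment 39 ≥ 12 months
DTI 43.5% is within the 40%–44% exception band; checking compensating factors.
Override check — reserves: 8.7 mo (ok); score: 806 (ok).
Both override conditions satisfied; DTI exception granted.

Approved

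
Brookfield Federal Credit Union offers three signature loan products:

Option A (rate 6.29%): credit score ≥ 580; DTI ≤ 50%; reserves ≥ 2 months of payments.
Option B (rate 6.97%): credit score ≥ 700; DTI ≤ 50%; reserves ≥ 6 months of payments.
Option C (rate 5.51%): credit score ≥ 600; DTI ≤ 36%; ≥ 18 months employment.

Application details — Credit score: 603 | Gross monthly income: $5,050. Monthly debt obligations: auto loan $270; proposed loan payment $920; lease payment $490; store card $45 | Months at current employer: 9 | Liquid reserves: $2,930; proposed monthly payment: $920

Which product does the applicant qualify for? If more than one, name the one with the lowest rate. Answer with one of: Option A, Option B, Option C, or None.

Total debts = (270 + 920 + 490 + 45) = 1,725; DTI = 1,725/5,050 = 34.2%.
Reserves = 2,930/920 = 3.2 months.
Option A: score 603 ≥ 580; DTI 34.2% ≤ 50%; reserves 3.2 ≥ 2 mo → qualifies.
Option B: score 603 < 700; DTI 34.2% ≤ 50%; reserves 3.2 < 6 mo → does not qualify.
Option C: score 603 ≥ 600; DTI 34.2% ≤ 36%; employment 9 < 18 mo → does not qualify.

Option A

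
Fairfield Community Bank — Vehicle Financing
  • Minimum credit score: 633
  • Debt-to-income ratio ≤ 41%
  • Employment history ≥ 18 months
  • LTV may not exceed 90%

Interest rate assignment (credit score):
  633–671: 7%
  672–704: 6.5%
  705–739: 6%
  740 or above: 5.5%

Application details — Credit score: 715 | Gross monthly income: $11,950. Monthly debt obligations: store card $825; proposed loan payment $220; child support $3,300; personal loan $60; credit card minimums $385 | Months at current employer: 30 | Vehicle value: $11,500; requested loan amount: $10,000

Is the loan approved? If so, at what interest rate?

Approved at 6%

Credit score 715 ≥ 633 (meets minimum)
LTV = 10,000/11,500 = 87% ≤ 90%
Employment 30 ≥ 18 months
Total monthly debts = (825 + 220 + 3,300 + 60 + 385) = 4,790. DTI: 4,790 ÷ 11,950 = 40.1%, within the 41% cap
All requirements met. Score 715 falls in the 705–739 tier → 6%.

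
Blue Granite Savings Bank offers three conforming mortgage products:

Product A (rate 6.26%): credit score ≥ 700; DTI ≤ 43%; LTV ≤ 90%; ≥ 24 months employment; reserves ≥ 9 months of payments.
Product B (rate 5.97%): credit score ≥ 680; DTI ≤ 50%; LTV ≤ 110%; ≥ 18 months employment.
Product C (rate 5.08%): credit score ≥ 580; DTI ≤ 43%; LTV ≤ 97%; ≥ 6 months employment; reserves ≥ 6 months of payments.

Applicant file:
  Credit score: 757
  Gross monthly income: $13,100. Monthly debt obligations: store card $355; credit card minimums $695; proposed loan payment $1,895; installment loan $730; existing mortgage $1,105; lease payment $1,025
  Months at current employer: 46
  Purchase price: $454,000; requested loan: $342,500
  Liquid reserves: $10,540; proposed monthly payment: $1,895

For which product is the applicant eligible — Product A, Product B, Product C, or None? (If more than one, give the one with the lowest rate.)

Product B

Total debts = (355 + 695 + 1,895 + 730 + 1,105 + 1,025) = 5,805; DTI = 5,805/13,100 = 44.3%.
LTV = 342,500/454,000 = 75.4%.
Reserves = 10,540/1,895 = 5.6 months.
Product A: score 757 ≥ 700; DTI 44.3% > 43%; LTV 75.4% ≤ 90%; employment 46 ≥ 24 mo; reserves 5.6 < 9 mo → does not qualify.
Product B: score 757 ≥ 680; DTI 44.3% ≤ 50%; LTV 75.4% ≤ 110%; employment 46 ≥ 18 mo → qualifies.
Product C: score 757 ≥ 580; DTI 44.3% > 43%; LTV 75.4% ≤ 97%; employment 46 ≥ 6 mo; reserves 5.6 < 6 mo → does not qualify.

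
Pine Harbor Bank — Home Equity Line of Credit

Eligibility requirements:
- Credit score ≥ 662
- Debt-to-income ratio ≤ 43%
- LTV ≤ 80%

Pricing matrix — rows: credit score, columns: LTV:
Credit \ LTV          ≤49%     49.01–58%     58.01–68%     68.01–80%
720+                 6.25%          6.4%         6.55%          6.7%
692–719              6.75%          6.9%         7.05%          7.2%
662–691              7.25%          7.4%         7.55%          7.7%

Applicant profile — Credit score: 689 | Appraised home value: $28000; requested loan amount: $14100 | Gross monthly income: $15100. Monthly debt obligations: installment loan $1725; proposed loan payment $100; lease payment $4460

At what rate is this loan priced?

Credit score 689 ≥ 662; Total monthly debts = (1,725 + 100 + 4,460) = 6,285. Debt-to-income = 6,285/15,100 = 41.6% — meets 43% limit
LTV = 14,100/28,000 = 50.4% ≤ 80%
Credit 689 → row 662–691; LTV 50.4% → column 49.01–58%. Grid cell → 7.4%.

7.4%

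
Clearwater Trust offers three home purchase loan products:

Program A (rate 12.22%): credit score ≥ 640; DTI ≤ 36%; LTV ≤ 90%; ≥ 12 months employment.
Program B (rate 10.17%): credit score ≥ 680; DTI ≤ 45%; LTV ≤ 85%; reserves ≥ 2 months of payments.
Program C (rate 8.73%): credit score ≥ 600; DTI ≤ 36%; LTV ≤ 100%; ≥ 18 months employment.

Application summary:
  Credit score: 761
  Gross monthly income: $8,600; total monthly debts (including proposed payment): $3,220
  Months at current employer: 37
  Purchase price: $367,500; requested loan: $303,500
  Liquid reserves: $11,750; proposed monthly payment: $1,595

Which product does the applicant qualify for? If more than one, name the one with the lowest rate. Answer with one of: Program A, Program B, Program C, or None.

Program B

DTI = 3,220/8,600 = 37.4%.
LTV = 303,500/367,500 = 82.6%.
Reserves = 11,750/1,595 = 7.4 months.
Program A: score 761 ≥ 640; DTI 37.4% > 36%; LTV 82.6% ≤ 90%; employment 37 ≥ 12 mo → does not qualify.
Program B: score 761 ≥ 680; DTI 37.4% ≤ 45%; LTV 82.6% ≤ 85%; reserves 7.4 ≥ 2 mo → qualifies.
Program C: score 761 ≥ 600; DTI 37.4% > 36%; LTV 82.6% ≤ 100%; employment 37 ≥ 18 mo → does not qualify.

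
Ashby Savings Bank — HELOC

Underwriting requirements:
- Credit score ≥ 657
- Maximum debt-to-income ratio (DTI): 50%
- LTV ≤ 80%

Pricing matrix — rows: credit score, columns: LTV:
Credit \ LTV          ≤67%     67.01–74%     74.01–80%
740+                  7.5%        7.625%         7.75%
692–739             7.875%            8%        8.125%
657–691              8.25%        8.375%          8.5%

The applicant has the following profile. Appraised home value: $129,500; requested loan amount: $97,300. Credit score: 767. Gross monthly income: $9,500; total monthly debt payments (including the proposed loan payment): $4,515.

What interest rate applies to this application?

Credit score 767 ≥ 657; DTI = 4,515/9,500 = 47.5% ≤ 50%
LTV: 97,300 ÷ 129,500 = 75.1%, within 80% cap
Score 767 is in the 740+ band; LTV 75.1% is in the 74.01–80% band → 7.75%.

7.75%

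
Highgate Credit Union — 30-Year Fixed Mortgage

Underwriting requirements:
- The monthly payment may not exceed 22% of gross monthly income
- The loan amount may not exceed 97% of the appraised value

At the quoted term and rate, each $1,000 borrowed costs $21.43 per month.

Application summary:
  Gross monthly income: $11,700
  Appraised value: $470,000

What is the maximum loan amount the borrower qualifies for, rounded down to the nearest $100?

Payment cap: 22% × $11,700 = $2,574/month.
At $21.43 per $1,000, that supports 2,574/21.43 × 1,000 ≈ $120,111 → $120,100.
LTV cap: 97% × $470,000 = $455,900 → $455,900.
Binding constraint: payment-to-income.

$120,100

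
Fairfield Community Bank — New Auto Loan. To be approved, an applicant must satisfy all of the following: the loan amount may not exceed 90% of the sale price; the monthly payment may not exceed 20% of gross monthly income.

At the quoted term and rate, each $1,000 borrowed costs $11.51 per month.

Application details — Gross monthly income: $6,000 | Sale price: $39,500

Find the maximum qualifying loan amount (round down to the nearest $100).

$35,500

Payment cap: 20% × $6,000 = $1,200/month.
At $11.51 per $1,000, that supports 1,200/11.51 × 1,000 ≈ $104,257 → $104,200.
LTV cap: 90% × $39,500 = $35,550 → $35,500.
Binding constraint: loan-to-value.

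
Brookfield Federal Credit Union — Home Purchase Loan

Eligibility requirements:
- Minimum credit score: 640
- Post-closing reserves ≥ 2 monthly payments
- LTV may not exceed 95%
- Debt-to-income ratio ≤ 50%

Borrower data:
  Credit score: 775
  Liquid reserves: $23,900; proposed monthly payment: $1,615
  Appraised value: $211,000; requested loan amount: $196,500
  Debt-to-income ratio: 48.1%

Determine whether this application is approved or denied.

Approved

Credit score 775 ≥ 640 (meets)
Liquid reserves cover 23,900/1,615 = 14.8 months — ≥ 2 required
Loan-to-value = 196,500/211,000 = 93.1% — pass (95% max)
Debt-to-income 48.1% vs 50% cap — pass
All criteria satisfied.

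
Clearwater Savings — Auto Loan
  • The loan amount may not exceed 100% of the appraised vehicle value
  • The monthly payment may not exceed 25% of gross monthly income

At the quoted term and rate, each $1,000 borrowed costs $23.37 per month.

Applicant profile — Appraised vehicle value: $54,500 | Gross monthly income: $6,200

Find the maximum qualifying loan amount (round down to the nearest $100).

Payment cap: 25% × $6,200 = $1,550/month.
At $23.37 per $1,000, that supports 1,550/23.37 × 1,000 ≈ $66,324 → $66,300.
LTV cap: 100% × $54,500 = $54,500 → $54,500.
Binding constraint: loan-to-value.

$54,500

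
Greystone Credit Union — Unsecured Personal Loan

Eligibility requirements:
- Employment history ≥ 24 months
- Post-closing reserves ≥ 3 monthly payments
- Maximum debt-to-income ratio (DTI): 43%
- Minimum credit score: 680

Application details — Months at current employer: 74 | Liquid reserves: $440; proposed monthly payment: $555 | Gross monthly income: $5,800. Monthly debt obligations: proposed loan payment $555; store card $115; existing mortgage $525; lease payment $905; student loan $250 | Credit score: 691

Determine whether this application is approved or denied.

Denied

Employment 74 ≥ 24 months
Liquid reserves cover 440/555 = 0.8 months — < 3 required
Total monthly debts = (555 + 115 + 525 + 905 + 250) = 2,350. Debt-to-income = 2,350/5,800 = 40.5% — meets 43% limit
Credit score 691 ≥ 680 (meets)
Fails on reserves.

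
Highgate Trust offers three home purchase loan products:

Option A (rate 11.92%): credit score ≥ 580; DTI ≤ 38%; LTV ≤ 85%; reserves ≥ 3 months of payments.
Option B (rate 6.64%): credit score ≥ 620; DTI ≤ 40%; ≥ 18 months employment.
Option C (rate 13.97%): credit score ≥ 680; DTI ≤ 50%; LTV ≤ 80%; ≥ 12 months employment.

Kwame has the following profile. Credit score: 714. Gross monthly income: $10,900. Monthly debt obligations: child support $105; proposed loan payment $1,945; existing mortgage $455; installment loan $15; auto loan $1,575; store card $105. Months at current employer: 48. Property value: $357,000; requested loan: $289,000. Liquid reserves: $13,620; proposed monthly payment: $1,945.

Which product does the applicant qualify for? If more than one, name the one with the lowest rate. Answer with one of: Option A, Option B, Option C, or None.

Option B

Total debts = (105 + 1,945 + 455 + 15 + 1,575 + 105) = 4,200; DTI = 4,200/10,900 = 38.5%.
LTV = 289,000/357,000 = 81%.
Reserves = 13,620/1,945 = 7.0 months.
Option A: score 714 ≥ 580; DTI 38.5% > 38%; LTV 81% ≤ 85%; reserves 7.0 ≥ 3 mo → does not qualify.
Option B: score 714 ≥ 620; DTI 38.5% ≤ 40%; employment 48 ≥ 18 mo → qualifies.
Option C: score 714 ≥ 680; DTI 38.5% ≤ 50%; LTV 81% > 80%; employment 48 ≥ 12 mo → does not qualify.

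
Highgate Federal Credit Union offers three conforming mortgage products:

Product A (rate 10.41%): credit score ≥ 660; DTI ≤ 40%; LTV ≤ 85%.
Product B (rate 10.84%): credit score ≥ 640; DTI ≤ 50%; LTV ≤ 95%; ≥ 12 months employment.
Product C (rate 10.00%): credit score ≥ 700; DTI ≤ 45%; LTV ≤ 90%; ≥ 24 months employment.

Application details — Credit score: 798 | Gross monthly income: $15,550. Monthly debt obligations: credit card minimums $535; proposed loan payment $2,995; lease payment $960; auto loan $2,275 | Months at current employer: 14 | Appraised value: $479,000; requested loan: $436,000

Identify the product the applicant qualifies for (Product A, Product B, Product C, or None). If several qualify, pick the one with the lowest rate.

Total debts = (535 + 2,995 + 960 + 2,275) = 6,765; DTI = 6,765/15,550 = 43.5%.
LTV = 436,000/479,000 = 91%.
Product A: score 798 ≥ 660; DTI 43.5% > 40%; LTV 91% > 85% → does not qualify.
Product B: score 798 ≥ 640; DTI 43.5% ≤ 50%; LTV 91% ≤ 95%; employment 14 ≥ 12 mo → qualifies.
Product C: score 798 ≥ 700; DTI 43.5% ≤ 45%; LTV 91% > 90%; employment 14 < 24 mo → does not qualify.

Product B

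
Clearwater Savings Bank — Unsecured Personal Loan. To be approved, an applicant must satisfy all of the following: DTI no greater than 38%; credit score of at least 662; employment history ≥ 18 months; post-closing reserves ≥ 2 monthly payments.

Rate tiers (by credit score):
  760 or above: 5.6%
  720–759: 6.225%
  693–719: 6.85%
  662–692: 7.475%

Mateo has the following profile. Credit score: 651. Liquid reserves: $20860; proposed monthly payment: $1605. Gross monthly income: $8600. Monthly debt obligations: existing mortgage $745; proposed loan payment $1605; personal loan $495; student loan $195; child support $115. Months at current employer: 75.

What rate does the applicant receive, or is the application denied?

Credit score 651 < 662 (below minimum)
Employment 75 ≥ 18 months
Reserves: 20,860 ÷ 1,605 = 13.0 months (meets 2-month minimum)
Total monthly debts = (745 + 1,605 + 495 + 195 + 115) = 3,155. DTI: 3,155 ÷ 8,600 = 36.7%, within the 38% cap
Not all requirements met → denied.

Denied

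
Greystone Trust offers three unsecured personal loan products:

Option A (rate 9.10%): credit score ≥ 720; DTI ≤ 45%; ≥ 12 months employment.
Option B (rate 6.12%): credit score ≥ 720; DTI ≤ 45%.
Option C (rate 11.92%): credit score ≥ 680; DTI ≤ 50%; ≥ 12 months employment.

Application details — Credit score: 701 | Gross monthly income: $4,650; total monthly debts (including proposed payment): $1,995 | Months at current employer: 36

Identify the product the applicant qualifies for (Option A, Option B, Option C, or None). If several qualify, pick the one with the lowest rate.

DTI = 1,995/4,650 = 42.9%.
Option A: score 701 < 720; DTI 42.9% ≤ 45%; employment 36 ≥ 12 mo → does not qualify.
Option B: score 701 < 720; DTI 42.9% ≤ 45% → does not qualify.
Option C: score 701 ≥ 680; DTI 42.9% ≤ 50%; employment 36 ≥ 12 mo → qualifies.

Option C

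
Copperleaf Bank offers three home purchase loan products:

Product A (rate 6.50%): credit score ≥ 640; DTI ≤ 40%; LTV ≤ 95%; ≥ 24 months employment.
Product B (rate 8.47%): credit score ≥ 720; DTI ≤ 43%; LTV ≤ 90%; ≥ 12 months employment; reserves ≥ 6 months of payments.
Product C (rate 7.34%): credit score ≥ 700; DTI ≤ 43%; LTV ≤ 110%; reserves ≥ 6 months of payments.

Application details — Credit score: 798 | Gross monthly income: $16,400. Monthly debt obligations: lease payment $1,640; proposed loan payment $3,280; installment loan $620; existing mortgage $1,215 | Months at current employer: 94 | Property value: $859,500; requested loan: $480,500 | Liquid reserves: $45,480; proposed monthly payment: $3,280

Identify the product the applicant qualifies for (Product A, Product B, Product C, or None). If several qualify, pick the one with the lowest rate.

Total debts = (1,640 + 3,280 + 620 + 1,215) = 6,755; DTI = 6,755/16,400 = 41.2%.
LTV = 480,500/859,500 = 55.9%.
Reserves = 45,480/3,280 = 13.9 months.
Product A: score 798 ≥ 640; DTI 41.2% > 40%; LTV 55.9% ≤ 95%; employment 94 ≥ 24 mo → does not qualify.
Product B: score 798 ≥ 720; DTI 41.2% ≤ 43%; LTV 55.9% ≤ 90%; employment 94 ≥ 12 mo; reserves 13.9 ≥ 6 mo → qualifies.
Product C: score 798 ≥ 700; DTI 41.2% ≤ 43%; LTV 55.9% ≤ 110%; reserves 13.9 ≥ 6 mo → qualifies.
Qualifying: Product B, Product C. Lowest rate is 7.34% → Product C.

Product C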